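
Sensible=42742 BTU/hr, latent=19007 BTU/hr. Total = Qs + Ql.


Qt = 42742 + 19007 = 61749 BTU/hr

61749 BTU/hr


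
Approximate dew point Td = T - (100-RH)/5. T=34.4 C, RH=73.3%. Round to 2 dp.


Td = 34.4 - (100-73.3)/5 = 29.06 C

29.06 C


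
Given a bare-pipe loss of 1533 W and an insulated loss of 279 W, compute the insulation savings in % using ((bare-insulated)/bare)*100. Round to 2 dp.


Savings = ((1533-279)/1533)*100 = 81.80 %

81.80 %


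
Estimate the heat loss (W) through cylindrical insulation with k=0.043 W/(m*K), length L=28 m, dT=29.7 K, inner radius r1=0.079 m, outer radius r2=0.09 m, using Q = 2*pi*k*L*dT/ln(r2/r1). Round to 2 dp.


Q = 2*pi*0.043*28*29.7/ln(0.09/0.079) = 1723.50 W

1723.50 W


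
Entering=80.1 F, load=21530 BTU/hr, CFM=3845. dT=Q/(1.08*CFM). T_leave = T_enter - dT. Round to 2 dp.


dT = 21530/(1.08*3845) = 5.1847
T_leave = 80.1 - 5.1847 = 74.92 F

74.92 F


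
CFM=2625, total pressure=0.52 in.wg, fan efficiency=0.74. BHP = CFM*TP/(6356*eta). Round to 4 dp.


BHP = 2625 * 0.52 / (6356 * 0.74) = 0.2902 hp

0.2902 hp


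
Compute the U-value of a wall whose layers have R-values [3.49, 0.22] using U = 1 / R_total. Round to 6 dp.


R_total = 3.49 + 0.22 = 3.71
U = 1/3.71 = 0.269542

0.269542


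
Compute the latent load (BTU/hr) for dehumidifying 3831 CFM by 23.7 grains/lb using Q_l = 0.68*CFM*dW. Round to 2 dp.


Q = 0.68 * 3831 * 23.7 = 61740.40 BTU/hr

61740.40 BTU/hr


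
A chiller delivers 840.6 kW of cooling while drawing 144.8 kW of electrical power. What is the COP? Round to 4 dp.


COP = 840.6 / 144.8 = 5.8052

5.8052


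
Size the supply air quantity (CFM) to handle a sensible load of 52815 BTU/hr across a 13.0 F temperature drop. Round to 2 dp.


CFM = 52815 / (1.08 * 13.0) = 3761.75

3761.75 CFM


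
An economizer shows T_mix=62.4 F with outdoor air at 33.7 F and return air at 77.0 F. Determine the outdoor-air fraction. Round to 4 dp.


frac = (62.4 - 77.0) / (33.7 - 77.0) = 0.3372

0.3372


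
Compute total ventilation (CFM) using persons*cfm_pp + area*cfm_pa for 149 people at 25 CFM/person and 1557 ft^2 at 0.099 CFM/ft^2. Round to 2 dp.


Total = 149*25 + 1557*0.099 = 3879.14 CFM

3879.14 CFM


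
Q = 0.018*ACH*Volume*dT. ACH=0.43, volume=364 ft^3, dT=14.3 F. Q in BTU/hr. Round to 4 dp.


Q = 0.018 * 0.43 * 364 * 14.3 = 40.2882 BTU/hr

40.2882 BTU/hr


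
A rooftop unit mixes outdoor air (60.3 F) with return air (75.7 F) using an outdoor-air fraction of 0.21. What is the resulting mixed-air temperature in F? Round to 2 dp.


T_mix = 0.21*60.3 + 0.79*75.7 = 72.47 F

72.47 F


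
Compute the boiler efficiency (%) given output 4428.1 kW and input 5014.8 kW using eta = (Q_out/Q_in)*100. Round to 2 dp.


eta = (4428.1/5014.8)*100 = 88.30 %

88.30 %


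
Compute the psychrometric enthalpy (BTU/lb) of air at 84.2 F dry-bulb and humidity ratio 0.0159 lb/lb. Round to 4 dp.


h = 0.24*84.2 + 0.0159*(1061+0.444*84.2) = 37.6723 BTU/lb

37.6723 BTU/lb


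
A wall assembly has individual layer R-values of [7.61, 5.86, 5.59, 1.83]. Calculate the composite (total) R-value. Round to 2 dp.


R_total = 7.61 + 5.86 + 5.59 + 1.83 = 20.89

20.89


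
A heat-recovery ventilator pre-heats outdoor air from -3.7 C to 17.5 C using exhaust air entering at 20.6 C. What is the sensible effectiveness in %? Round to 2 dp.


eff = (17.5-(-3.7))/(20.6-(-3.7))*100 = 87.24 %

87.24 %


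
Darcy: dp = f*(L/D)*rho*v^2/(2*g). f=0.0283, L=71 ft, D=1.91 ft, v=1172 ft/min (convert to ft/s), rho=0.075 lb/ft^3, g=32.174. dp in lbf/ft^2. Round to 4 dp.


v_fps = 1172/60 = 19.5333 ft/s
dp = 0.0283*(71/1.91)*0.075*19.5333^2/(2*32.174) = 0.4678 lbf/ft^2

0.4678 lbf/ft^2


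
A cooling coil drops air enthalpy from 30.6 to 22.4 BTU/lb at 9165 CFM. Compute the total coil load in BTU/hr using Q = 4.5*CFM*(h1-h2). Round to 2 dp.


Q = 4.5 * 9165 * (30.6 - 22.4) = 338188.50 BTU/hr

338188.50 BTU/hr


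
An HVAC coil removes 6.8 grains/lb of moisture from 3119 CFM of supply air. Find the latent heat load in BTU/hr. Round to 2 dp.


Q = 0.68 * 3119 * 6.8 = 14422.26 BTU/hr

14422.26 BTU/hr


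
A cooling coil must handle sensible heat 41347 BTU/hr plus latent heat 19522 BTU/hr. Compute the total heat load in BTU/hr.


Qt = 41347 + 19522 = 60869 BTU/hr

60869 BTU/hr


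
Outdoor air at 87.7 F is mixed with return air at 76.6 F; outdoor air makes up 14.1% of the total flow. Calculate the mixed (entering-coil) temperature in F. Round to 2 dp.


T_mix = 76.6 + (14.1/100)*(87.7-76.6) = 78.17 F

78.17 F


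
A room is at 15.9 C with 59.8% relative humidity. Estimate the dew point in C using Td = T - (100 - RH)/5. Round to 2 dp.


Td = 15.9 - (100-59.8)/5 = 7.86 C

7.86 C


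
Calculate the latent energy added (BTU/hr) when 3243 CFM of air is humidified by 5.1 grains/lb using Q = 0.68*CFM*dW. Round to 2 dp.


Q = 0.68 * 3243 * 5.1 = 11246.72 BTU/hr

11246.72 BTU/hr


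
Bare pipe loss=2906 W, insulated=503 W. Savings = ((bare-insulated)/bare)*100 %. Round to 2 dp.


Savings = ((2906-503)/2906)*100 = 82.69 %

82.69 %


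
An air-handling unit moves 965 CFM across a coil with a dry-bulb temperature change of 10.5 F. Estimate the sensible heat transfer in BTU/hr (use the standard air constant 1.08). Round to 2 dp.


Q = 1.08 * 965 * 10.5 = 10943.10 BTU/hr

10943.10 BTU/hr


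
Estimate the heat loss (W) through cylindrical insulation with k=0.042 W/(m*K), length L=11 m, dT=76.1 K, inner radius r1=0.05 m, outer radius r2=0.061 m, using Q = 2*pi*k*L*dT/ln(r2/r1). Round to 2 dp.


Q = 2*pi*0.042*11*76.1/ln(0.061/0.05) = 1110.91 W

1110.91 W


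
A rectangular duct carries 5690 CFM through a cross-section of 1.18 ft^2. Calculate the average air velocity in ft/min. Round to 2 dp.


V = 5690 / 1.18 = 4822.03 ft/min

4822.03 ft/min


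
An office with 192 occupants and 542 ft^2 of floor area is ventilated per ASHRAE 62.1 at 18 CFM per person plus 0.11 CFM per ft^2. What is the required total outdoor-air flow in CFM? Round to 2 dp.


Total = 192*18 + 542*0.11 = 3515.62 CFM

3515.62 CFM


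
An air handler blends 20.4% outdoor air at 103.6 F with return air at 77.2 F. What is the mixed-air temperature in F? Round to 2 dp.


T_mix = 77.2 + (20.4/100)*(103.6-77.2) = 82.59 F

82.59 F


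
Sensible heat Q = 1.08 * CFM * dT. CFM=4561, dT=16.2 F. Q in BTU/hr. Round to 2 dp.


Q = 1.08 * 4561 * 16.2 = 79799.26 BTU/hr

79799.26 BTU/hr


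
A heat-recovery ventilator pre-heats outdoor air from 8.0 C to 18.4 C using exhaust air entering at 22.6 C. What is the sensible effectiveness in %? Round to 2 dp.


eff = (18.4-8.0)/(22.6-8.0)*100 = 71.23 %

71.23 %


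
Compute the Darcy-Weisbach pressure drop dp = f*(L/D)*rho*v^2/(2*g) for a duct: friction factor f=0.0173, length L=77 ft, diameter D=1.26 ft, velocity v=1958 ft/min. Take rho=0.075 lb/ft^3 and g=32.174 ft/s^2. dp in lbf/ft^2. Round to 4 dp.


v_fps = 1958/60 = 32.6333 ft/s
dp = 0.0173*(77/1.26)*0.075*32.6333^2/(2*32.174) = 1.3122 lbf/ft^2

1.3122 lbf/ft^2


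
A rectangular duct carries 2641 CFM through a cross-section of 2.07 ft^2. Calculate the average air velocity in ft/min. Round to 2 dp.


V = 2641 / 2.07 = 1275.85 ft/min

1275.85 ft/min


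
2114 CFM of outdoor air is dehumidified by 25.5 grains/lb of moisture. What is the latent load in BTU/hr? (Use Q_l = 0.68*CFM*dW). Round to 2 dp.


Q = 0.68 * 2114 * 25.5 = 36656.76 BTU/hr

36656.76 BTU/hr


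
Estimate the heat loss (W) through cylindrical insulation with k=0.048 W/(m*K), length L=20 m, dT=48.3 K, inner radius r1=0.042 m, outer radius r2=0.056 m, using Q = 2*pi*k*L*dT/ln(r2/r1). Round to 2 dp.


Q = 2*pi*0.048*20*48.3/ln(0.056/0.042) = 1012.71 W

1012.71 W


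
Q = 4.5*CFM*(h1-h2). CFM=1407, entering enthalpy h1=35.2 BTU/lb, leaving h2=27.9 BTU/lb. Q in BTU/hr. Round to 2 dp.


Q = 4.5 * 1407 * (35.2 - 27.9) = 46219.95 BTU/hr

46219.95 BTU/hr


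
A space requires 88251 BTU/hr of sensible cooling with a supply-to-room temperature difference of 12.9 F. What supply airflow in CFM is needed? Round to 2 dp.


CFM = 88251 / (1.08 * 12.9) = 6334.41

6334.41 CFM


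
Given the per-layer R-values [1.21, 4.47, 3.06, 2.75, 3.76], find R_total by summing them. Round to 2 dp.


R_total = 1.21 + 4.47 + 3.06 + 2.75 + 3.76 = 15.25

15.25


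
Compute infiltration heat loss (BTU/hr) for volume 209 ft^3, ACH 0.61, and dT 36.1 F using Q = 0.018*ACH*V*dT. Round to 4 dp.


Q = 0.018 * 0.61 * 209 * 36.1 = 82.8430 BTU/hr

82.8430 BTU/hr


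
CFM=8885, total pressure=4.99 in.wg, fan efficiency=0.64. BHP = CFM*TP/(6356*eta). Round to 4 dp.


BHP = 8885 * 4.99 / (6356 * 0.64) = 10.8992 hp

10.8992 hp


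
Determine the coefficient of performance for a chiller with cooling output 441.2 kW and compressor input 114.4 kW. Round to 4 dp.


COP = 441.2 / 114.4 = 3.8566

3.8566


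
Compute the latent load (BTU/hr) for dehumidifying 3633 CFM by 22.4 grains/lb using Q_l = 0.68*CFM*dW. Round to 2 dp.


Q = 0.68 * 3633 * 22.4 = 55337.86 BTU/hr

55337.86 BTU/hr


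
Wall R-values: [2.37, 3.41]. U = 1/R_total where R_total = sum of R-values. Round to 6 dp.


R_total = 2.37 + 3.41 = 5.78
U = 1/5.78 = 0.173010

0.173010


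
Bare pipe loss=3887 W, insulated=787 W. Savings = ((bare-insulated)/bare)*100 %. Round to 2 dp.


Savings = ((3887-787)/3887)*100 = 79.75 %

79.75 %


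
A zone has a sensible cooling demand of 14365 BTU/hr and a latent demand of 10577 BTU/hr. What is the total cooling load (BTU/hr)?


Qt = 14365 + 10577 = 24942 BTU/hr

24942 BTU/hr


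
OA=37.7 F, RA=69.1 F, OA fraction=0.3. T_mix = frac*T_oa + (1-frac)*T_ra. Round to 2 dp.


T_mix = 0.3*37.7 + 0.7*69.1 = 59.68 F

59.68 F


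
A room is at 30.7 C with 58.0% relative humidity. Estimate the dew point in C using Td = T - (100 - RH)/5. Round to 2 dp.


Td = 30.7 - (100-58.0)/5 = 22.30 C

22.30 C


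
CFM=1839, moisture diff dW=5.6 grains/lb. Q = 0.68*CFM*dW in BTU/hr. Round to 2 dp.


Q = 0.68 * 1839 * 5.6 = 7002.91 BTU/hr

7002.91 BTU/hr


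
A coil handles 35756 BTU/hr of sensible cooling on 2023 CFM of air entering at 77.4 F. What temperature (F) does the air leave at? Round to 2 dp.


dT = 35756/(1.08*2023) = 16.3655
T_leave = 77.4 - 16.3655 = 61.03 F

61.03 F


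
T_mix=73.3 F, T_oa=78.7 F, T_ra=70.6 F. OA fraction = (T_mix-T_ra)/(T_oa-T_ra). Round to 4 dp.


frac = (73.3 - 70.6) / (78.7 - 70.6) = 0.3333

0.3333


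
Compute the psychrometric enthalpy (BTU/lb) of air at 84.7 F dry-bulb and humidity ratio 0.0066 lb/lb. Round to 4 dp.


h = 0.24*84.7 + 0.0066*(1061+0.444*84.7) = 27.5788 BTU/lb

27.5788 BTU/lb


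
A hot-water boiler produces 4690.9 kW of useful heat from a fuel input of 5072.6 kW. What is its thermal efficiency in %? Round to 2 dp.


eta = (4690.9/5072.6)*100 = 92.48 %

92.48 %


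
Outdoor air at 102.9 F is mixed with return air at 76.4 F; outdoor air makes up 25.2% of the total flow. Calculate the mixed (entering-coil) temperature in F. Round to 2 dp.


T_mix = 76.4 + (25.2/100)*(102.9-76.4) = 83.08 F

83.08 F


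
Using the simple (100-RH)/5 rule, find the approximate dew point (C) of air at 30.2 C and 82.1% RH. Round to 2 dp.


Td = 30.2 - (100-82.1)/5 = 26.62 C

26.62 C


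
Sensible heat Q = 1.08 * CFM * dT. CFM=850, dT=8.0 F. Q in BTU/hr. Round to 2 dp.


Q = 1.08 * 850 * 8.0 = 7344.00 BTU/hr

7344.00 BTU/hr


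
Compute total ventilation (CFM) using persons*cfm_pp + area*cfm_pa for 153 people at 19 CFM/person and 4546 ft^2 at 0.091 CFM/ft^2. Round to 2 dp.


Total = 153*19 + 4546*0.091 = 3320.69 CFM

3320.69 CFM


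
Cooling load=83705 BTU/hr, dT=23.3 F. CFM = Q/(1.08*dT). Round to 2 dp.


CFM = 83705 / (1.08 * 23.3) = 3326.38

3326.38 CFM


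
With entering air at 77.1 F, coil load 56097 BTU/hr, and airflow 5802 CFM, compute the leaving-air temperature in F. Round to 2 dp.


dT = 56097/(1.08*5802) = 8.9524
T_leave = 77.1 - 8.9524 = 68.15 F

68.15 F


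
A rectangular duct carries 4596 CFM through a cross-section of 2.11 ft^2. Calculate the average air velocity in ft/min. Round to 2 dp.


V = 4596 / 2.11 = 2178.20 ft/min

2178.20 ft/min


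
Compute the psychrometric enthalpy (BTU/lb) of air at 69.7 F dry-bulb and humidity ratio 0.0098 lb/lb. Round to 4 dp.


h = 0.24*69.7 + 0.0098*(1061+0.444*69.7) = 27.4291 BTU/lb

27.4291 BTU/lb


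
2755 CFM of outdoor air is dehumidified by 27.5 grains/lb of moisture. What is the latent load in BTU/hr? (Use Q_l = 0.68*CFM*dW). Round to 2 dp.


Q = 0.68 * 2755 * 27.5 = 51518.50 BTU/hr

51518.50 BTU/hr


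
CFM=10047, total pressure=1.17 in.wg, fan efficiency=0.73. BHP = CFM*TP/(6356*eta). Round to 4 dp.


BHP = 10047 * 1.17 / (6356 * 0.73) = 2.5335 hp

2.5335 hp


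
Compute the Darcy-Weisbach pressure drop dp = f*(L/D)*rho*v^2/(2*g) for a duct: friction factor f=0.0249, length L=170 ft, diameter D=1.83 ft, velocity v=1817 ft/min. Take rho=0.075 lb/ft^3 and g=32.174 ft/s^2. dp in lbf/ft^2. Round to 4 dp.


v_fps = 1817/60 = 30.2833 ft/s
dp = 0.0249*(170/1.83)*0.075*30.2833^2/(2*32.174) = 2.4725 lbf/ft^2

2.4725 lbf/ft^2


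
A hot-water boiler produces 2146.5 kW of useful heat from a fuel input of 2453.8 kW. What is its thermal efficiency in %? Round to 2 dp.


eta = (2146.5/2453.8)*100 = 87.48 %

87.48 %


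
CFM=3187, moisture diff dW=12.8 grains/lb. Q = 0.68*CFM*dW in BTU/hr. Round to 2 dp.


Q = 0.68 * 3187 * 12.8 = 27739.65 BTU/hr

27739.65 BTU/hr


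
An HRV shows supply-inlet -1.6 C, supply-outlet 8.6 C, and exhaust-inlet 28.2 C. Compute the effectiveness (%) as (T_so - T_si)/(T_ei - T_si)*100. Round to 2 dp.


eff = (8.6-(-1.6))/(28.2-(-1.6))*100 = 34.23 %

34.23 %


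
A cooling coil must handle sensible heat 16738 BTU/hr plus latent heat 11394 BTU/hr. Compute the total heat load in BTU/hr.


Qt = 16738 + 11394 = 28132 BTU/hr

28132 BTU/hr


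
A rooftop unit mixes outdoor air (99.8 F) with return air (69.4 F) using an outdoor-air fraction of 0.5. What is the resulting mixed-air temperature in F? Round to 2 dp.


T_mix = 0.5*99.8 + 0.5*69.4 = 84.60 F

84.60 F


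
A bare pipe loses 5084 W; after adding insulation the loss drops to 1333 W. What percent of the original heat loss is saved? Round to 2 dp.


Savings = ((5084-1333)/5084)*100 = 73.78 %

73.78 %


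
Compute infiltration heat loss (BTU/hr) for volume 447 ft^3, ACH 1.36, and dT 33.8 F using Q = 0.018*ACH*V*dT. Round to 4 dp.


Q = 0.018 * 1.36 * 447 * 33.8 = 369.8585 BTU/hr

369.8585 BTU/hr


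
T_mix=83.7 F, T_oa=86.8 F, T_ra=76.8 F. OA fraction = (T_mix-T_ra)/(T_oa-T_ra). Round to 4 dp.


frac = (83.7 - 76.8) / (86.8 - 76.8) = 0.6900

0.6900


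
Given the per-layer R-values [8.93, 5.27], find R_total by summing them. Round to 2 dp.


R_total = 8.93 + 5.27 = 14.20

14.20


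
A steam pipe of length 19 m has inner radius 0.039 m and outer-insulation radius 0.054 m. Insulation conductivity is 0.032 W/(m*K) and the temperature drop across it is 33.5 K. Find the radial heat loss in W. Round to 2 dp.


Q = 2*pi*0.032*19*33.5/ln(0.054/0.039) = 393.26 W

393.26 W


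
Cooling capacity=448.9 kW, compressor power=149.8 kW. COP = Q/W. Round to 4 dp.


COP = 448.9 / 149.8 = 2.9967

2.9967


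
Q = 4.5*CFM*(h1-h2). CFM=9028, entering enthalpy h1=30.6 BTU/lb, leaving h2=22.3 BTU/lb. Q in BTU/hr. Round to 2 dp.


Q = 4.5 * 9028 * (30.6 - 22.3) = 337195.80 BTU/hr

337195.80 BTU/hr


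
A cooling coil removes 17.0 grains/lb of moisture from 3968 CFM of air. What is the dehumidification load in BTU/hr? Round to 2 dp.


Q = 0.68 * 3968 * 17.0 = 45870.08 BTU/hr

45870.08 BTU/hr


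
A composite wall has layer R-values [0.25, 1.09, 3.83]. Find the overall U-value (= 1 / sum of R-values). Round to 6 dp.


R_total = 0.25 + 1.09 + 3.83 = 5.17
U = 1/5.17 = 0.193424

0.193424


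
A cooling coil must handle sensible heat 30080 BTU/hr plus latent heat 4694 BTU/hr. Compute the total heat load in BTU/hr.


Qt = 30080 + 4694 = 34774 BTU/hr

34774 BTU/hr


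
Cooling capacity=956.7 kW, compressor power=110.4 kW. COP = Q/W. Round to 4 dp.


COP = 956.7 / 110.4 = 8.6658

8.6658


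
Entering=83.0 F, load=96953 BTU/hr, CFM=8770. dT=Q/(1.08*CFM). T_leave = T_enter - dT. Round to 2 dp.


dT = 96953/(1.08*8770) = 10.2362
T_leave = 83.0 - 10.2362 = 72.76 F

72.76 F


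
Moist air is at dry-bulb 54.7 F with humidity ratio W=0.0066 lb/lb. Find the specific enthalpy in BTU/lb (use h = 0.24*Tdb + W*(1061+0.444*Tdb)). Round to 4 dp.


h = 0.24*54.7 + 0.0066*(1061+0.444*54.7) = 20.2909 BTU/lb

20.2909 BTU/lb


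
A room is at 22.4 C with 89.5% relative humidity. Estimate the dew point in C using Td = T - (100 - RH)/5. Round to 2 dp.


Td = 22.4 - (100-89.5)/5 = 20.30 C

20.30 C


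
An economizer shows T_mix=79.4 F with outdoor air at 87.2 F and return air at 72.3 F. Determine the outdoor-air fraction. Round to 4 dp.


frac = (79.4 - 72.3) / (87.2 - 72.3) = 0.4765

0.4765


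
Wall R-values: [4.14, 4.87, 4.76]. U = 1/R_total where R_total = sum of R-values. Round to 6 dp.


R_total = 4.14 + 4.87 + 4.76 = 13.77
U = 1/13.77 = 0.072622

0.072622


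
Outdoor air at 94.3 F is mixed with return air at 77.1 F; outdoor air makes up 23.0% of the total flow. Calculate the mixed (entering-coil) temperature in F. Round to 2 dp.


T_mix = 77.1 + (23.0/100)*(94.3-77.1) = 81.06 F

81.06 F


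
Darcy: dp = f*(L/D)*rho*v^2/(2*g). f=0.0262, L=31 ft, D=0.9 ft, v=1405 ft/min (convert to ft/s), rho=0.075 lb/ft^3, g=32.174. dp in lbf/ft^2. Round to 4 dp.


v_fps = 1405/60 = 23.4167 ft/s
dp = 0.0262*(31/0.9)*0.075*23.4167^2/(2*32.174) = 0.5768 lbf/ft^2

0.5768 lbf/ft^2


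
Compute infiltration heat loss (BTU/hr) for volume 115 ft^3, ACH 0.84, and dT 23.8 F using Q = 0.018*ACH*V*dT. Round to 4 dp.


Q = 0.018 * 0.84 * 115 * 23.8 = 41.3834 BTU/hr

41.3834 BTU/hr


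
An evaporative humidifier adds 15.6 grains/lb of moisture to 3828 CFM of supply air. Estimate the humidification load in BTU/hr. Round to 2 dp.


Q = 0.68 * 3828 * 15.6 = 40607.42 BTU/hr

40607.42 BTU/hr


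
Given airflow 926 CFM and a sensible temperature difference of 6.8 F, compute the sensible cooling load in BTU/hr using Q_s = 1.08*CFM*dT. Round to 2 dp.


Q = 1.08 * 926 * 6.8 = 6800.54 BTU/hr

6800.54 BTU/hr


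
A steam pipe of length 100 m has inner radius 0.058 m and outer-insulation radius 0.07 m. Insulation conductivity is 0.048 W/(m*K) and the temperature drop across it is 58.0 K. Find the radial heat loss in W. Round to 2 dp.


Q = 2*pi*0.048*100*58.0/ln(0.07/0.058) = 9301.88 W

9301.88 W


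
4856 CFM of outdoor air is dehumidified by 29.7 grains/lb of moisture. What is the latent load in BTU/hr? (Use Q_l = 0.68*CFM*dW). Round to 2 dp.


Q = 0.68 * 4856 * 29.7 = 98071.78 BTU/hr

98071.78 BTU/hr


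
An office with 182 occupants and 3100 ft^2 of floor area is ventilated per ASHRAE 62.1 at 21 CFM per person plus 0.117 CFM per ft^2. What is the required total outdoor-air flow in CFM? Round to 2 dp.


Total = 182*21 + 3100*0.117 = 4184.70 CFM

4184.70 CFM


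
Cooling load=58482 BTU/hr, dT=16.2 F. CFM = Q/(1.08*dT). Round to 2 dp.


CFM = 58482 / (1.08 * 16.2) = 3342.59

3342.59 CFM


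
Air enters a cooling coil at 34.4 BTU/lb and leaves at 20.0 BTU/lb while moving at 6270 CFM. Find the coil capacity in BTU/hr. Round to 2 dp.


Q = 4.5 * 6270 * (34.4 - 20.0) = 406296.00 BTU/hr

406296.00 BTU/hr


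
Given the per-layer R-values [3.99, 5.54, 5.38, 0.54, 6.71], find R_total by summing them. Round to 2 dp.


R_total = 3.99 + 5.54 + 5.38 + 0.54 + 6.71 = 22.16

22.16


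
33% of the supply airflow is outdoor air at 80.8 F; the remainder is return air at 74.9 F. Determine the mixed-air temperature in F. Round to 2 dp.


T_mix = 0.33*80.8 + 0.67*74.9 = 76.85 F

76.85 F


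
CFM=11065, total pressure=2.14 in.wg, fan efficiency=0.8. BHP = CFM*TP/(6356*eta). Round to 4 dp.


BHP = 11065 * 2.14 / (6356 * 0.8) = 4.6568 hp

4.6568 hp


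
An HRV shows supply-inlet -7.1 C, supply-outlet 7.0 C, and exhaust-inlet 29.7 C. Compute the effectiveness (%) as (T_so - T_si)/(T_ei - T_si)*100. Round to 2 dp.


eff = (7.0-(-7.1))/(29.7-(-7.1))*100 = 38.32 %

38.32 %


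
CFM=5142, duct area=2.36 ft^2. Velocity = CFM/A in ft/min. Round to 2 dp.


V = 5142 / 2.36 = 2178.81 ft/min

2178.81 ft/min


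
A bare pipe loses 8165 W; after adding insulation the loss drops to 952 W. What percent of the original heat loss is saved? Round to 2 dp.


Savings = ((8165-952)/8165)*100 = 88.34 %

88.34 %


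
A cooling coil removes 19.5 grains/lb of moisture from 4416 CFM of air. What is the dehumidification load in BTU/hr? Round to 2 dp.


Q = 0.68 * 4416 * 19.5 = 58556.16 BTU/hr

58556.16 BTU/hr


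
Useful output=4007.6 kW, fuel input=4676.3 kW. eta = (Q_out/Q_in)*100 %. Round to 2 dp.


eta = (4007.6/4676.3)*100 = 85.70 %

85.70 %


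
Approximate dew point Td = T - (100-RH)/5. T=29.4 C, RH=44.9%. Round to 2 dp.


Td = 29.4 - (100-44.9)/5 = 18.38 C

18.38 C


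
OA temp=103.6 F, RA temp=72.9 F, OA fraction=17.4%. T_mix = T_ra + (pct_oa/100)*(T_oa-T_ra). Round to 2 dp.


T_mix = 72.9 + (17.4/100)*(103.6-72.9) = 78.24 F

78.24 F


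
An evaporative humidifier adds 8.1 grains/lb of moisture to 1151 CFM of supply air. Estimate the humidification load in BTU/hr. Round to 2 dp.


Q = 0.68 * 1151 * 8.1 = 6339.71 BTU/hr

6339.71 BTU/hr


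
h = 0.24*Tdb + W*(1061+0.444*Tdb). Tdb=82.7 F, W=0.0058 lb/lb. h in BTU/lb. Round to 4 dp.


h = 0.24*82.7 + 0.0058*(1061+0.444*82.7) = 26.2148 BTU/lb

26.2148 BTU/lb


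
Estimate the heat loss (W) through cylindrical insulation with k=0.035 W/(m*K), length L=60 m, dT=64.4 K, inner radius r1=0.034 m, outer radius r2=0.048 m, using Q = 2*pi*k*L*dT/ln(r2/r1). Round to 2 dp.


Q = 2*pi*0.035*60*64.4/ln(0.048/0.034) = 2464.15 W

2464.15 W


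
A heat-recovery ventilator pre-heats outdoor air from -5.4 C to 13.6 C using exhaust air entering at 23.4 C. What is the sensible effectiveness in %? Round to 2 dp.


eff = (13.6-(-5.4))/(23.4-(-5.4))*100 = 65.97 %

65.97 %


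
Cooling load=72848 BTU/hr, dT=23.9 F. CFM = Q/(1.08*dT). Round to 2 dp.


CFM = 72848 / (1.08 * 23.9) = 2822.25

2822.25 CFM


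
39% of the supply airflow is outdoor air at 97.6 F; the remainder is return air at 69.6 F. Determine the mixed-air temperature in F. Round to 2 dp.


T_mix = 0.39*97.6 + 0.61*69.6 = 80.52 F

80.52 F


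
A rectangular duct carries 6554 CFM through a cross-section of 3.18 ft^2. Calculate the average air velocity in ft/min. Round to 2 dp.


V = 6554 / 3.18 = 2061.01 ft/min

2061.01 ft/min


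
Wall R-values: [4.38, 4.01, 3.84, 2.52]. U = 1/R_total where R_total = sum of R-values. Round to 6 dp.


R_total = 4.38 + 4.01 + 3.84 + 2.52 = 14.75
U = 1/14.75 = 0.067797

0.067797


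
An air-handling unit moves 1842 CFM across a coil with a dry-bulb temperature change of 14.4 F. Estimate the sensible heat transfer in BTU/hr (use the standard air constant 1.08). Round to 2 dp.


Q = 1.08 * 1842 * 14.4 = 28646.78 BTU/hr

28646.78 BTU/hr


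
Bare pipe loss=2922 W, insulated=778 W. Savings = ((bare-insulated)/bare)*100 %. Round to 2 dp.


Savings = ((2922-778)/2922)*100 = 73.37 %

73.37 %


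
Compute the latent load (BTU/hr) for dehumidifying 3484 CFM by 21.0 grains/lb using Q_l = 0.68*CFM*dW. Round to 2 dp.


Q = 0.68 * 3484 * 21.0 = 49751.52 BTU/hr

49751.52 BTU/hr


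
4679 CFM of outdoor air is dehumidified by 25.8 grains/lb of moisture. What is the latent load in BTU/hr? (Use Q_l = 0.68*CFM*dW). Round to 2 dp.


Q = 0.68 * 4679 * 25.8 = 82088.38 BTU/hr

82088.38 BTU/hr


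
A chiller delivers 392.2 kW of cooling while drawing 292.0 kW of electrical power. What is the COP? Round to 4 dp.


COP = 392.2 / 292.0 = 1.3432

1.3432


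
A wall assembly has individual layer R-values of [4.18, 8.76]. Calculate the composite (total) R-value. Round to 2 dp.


R_total = 4.18 + 8.76 = 12.94

12.94


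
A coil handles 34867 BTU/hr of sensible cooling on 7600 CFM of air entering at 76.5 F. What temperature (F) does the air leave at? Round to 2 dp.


dT = 34867/(1.08*7600) = 4.2479
T_leave = 76.5 - 4.2479 = 72.25 F

72.25 F


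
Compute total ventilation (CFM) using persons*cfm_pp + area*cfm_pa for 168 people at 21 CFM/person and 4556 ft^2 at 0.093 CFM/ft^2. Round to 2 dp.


Total = 168*21 + 4556*0.093 = 3951.71 CFM

3951.71 CFM


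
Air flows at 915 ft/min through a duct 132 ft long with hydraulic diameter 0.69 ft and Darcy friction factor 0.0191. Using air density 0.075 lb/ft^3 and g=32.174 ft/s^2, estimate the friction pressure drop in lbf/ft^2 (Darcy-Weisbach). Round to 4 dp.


v_fps = 915/60 = 15.25 ft/s
dp = 0.0191*(132/0.69)*0.075*15.25^2/(2*32.174) = 0.9904 lbf/ft^2

0.9904 lbf/ft^2


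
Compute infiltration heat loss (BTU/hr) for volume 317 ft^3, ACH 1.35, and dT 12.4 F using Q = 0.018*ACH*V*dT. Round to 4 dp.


Q = 0.018 * 1.35 * 317 * 12.4 = 95.5184 BTU/hr

95.5184 BTU/hr


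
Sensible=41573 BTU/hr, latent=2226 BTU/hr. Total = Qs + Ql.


Qt = 41573 + 2226 = 43799 BTU/hr

43799 BTU/hr


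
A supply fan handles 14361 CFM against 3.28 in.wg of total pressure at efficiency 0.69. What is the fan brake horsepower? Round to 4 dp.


BHP = 14361 * 3.28 / (6356 * 0.69) = 10.7405 hp

10.7405 hp


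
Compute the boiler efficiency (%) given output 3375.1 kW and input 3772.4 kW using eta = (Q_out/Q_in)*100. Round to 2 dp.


eta = (3375.1/3772.4)*100 = 89.47 %

89.47 %


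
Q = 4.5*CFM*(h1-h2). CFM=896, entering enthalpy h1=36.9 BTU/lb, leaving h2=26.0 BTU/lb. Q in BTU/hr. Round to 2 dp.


Q = 4.5 * 896 * (36.9 - 26.0) = 43948.80 BTU/hr

43948.80 BTU/hr


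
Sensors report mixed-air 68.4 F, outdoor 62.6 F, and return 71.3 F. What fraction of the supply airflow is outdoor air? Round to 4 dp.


frac = (68.4 - 71.3) / (62.6 - 71.3) = 0.3333

0.3333


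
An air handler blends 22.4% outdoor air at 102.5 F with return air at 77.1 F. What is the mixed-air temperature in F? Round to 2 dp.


T_mix = 77.1 + (22.4/100)*(102.5-77.1) = 82.79 F

82.79 F


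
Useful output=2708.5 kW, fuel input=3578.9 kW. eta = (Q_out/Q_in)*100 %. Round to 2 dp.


eta = (2708.5/3578.9)*100 = 75.68 %

75.68 %


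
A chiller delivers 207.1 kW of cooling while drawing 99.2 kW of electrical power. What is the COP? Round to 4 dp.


COP = 207.1 / 99.2 = 2.0877

2.0877


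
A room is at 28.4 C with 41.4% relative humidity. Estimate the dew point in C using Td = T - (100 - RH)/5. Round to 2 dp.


Td = 28.4 - (100-41.4)/5 = 16.68 C

16.68 C


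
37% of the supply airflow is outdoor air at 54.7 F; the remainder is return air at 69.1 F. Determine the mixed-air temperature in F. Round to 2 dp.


T_mix = 0.37*54.7 + 0.63*69.1 = 63.77 F

63.77 F


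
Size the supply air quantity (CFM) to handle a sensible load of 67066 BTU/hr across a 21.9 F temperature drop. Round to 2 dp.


CFM = 67066 / (1.08 * 21.9) = 2835.53

2835.53 CFM


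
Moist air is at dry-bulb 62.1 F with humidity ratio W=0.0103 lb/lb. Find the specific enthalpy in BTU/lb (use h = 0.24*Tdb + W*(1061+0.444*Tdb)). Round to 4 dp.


h = 0.24*62.1 + 0.0103*(1061+0.444*62.1) = 26.1163 BTU/lb

26.1163 BTU/lb


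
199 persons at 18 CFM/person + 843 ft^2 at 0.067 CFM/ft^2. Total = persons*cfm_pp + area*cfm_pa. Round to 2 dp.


Total = 199*18 + 843*0.067 = 3638.48 CFM

3638.48 CFM


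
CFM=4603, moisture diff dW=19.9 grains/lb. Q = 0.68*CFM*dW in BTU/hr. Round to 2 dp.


Q = 0.68 * 4603 * 19.9 = 62287.80 BTU/hr

62287.80 BTU/hr


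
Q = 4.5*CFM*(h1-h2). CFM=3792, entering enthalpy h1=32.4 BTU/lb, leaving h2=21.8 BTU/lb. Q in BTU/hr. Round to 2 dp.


Q = 4.5 * 3792 * (32.4 - 21.8) = 180878.40 BTU/hr

180878.40 BTU/hr


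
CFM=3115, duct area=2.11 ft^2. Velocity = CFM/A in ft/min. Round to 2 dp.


V = 3115 / 2.11 = 1476.30 ft/min

1476.30 ft/min


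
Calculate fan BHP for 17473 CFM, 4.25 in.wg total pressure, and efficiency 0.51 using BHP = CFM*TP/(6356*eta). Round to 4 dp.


BHP = 17473 * 4.25 / (6356 * 0.51) = 22.9088 hp

22.9088 hp


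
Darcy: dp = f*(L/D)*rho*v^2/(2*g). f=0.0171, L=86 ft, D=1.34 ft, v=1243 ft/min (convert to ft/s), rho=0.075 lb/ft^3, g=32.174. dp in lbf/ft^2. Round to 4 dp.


v_fps = 1243/60 = 20.7167 ft/s
dp = 0.0171*(86/1.34)*0.075*20.7167^2/(2*32.174) = 0.5490 lbf/ft^2

0.5490 lbf/ft^2


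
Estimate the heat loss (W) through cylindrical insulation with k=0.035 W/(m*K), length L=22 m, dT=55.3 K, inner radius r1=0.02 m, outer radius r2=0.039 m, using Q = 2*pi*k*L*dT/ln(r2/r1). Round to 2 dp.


Q = 2*pi*0.035*22*55.3/ln(0.039/0.02) = 400.62 W

400.62 W


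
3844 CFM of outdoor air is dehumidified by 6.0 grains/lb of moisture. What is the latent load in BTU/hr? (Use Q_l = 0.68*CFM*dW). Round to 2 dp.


Q = 0.68 * 3844 * 6.0 = 15683.52 BTU/hr

15683.52 BTU/hr


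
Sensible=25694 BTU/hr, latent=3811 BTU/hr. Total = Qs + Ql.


Qt = 25694 + 3811 = 29505 BTU/hr

29505 BTU/hr


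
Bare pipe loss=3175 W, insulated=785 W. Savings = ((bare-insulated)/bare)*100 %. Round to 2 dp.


Savings = ((3175-785)/3175)*100 = 75.28 %

75.28 %


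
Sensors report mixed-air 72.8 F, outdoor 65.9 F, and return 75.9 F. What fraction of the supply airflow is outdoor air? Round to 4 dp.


frac = (72.8 - 75.9) / (65.9 - 75.9) = 0.3100

0.3100


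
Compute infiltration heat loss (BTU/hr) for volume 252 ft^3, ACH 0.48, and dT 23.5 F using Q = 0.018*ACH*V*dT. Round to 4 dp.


Q = 0.018 * 0.48 * 252 * 23.5 = 51.1661 BTU/hr

51.1661 BTU/hr


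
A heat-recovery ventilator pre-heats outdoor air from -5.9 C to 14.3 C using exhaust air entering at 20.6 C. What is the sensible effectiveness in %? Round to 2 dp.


eff = (14.3-(-5.9))/(20.6-(-5.9))*100 = 76.23 %

76.23 %


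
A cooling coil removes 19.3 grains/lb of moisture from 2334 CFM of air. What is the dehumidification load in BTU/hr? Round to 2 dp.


Q = 0.68 * 2334 * 19.3 = 30631.42 BTU/hr

30631.42 BTU/hr


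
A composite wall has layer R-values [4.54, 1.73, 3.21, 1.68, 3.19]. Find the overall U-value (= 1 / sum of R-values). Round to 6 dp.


R_total = 4.54 + 1.73 + 3.21 + 1.68 + 3.19 = 14.35
U = 1/14.35 = 0.069686

0.069686


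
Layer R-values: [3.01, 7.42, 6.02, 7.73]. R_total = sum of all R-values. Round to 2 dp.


R_total = 3.01 + 7.42 + 6.02 + 7.73 = 24.18

24.18


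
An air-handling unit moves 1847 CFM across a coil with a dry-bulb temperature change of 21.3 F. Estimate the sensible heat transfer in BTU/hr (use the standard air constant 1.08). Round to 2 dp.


Q = 1.08 * 1847 * 21.3 = 42488.39 BTU/hr

42488.39 BTU/hr


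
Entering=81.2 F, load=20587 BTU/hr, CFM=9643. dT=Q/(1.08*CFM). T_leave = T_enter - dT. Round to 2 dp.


dT = 20587/(1.08*9643) = 1.9768
T_leave = 81.2 - 1.9768 = 79.22 F

79.22 F


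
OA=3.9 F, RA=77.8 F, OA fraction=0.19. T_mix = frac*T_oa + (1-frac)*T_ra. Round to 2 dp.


T_mix = 0.19*3.9 + 0.81*77.8 = 63.76 F

63.76 F


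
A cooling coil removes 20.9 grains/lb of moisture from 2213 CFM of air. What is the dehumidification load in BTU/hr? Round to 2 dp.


Q = 0.68 * 2213 * 20.9 = 31451.16 BTU/hr

31451.16 BTU/hr


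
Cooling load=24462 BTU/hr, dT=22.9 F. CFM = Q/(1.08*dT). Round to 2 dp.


CFM = 24462 / (1.08 * 22.9) = 989.08

989.08 CFM


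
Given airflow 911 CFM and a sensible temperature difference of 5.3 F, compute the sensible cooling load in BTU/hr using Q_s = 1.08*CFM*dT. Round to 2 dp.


Q = 1.08 * 911 * 5.3 = 5214.56 BTU/hr

5214.56 BTU/hr


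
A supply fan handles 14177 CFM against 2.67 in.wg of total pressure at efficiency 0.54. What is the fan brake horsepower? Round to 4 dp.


BHP = 14177 * 2.67 / (6356 * 0.54) = 11.0285 hp

11.0285 hp


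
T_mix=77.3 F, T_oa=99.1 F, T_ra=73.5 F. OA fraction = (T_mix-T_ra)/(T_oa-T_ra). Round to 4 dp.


frac = (77.3 - 73.5) / (99.1 - 73.5) = 0.1484

0.1484


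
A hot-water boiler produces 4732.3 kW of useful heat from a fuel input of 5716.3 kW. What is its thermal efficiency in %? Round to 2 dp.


eta = (4732.3/5716.3)*100 = 82.79 %

82.79 %


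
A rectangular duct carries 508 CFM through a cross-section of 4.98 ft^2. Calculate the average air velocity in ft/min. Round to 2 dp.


V = 508 / 4.98 = 102.01 ft/min

102.01 ft/min


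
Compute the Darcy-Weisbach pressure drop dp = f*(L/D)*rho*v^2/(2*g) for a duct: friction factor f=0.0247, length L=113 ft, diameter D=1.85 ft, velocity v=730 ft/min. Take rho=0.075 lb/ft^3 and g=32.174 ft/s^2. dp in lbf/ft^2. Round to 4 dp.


v_fps = 730/60 = 12.1667 ft/s
dp = 0.0247*(113/1.85)*0.075*12.1667^2/(2*32.174) = 0.2603 lbf/ft^2

0.2603 lbf/ft^2


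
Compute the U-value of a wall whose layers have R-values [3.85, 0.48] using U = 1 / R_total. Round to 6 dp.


R_total = 3.85 + 0.48 = 4.33
U = 1/4.33 = 0.230947

0.230947


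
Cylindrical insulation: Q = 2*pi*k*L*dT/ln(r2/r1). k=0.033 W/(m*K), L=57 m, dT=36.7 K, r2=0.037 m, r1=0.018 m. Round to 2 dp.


Q = 2*pi*0.033*57*36.7/ln(0.037/0.018) = 601.97 W

601.97 W


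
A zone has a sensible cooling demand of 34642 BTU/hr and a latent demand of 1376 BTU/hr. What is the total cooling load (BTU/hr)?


Qt = 34642 + 1376 = 36018 BTU/hr

36018 BTU/hr


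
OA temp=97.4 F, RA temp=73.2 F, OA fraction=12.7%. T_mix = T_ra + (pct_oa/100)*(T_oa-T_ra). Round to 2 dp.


T_mix = 73.2 + (12.7/100)*(97.4-73.2) = 76.27 F

76.27 F


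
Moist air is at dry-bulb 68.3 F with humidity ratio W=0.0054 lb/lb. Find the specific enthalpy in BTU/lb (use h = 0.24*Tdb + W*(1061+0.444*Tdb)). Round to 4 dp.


h = 0.24*68.3 + 0.0054*(1061+0.444*68.3) = 22.2852 BTU/lb

22.2852 BTU/lb


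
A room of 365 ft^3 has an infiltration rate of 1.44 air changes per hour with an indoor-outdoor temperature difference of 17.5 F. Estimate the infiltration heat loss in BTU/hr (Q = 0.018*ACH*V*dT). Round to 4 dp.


Q = 0.018 * 1.44 * 365 * 17.5 = 165.5640 BTU/hr

165.5640 BTU/hr


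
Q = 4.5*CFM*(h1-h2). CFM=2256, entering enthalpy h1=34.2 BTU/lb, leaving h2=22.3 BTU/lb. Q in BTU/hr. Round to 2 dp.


Q = 4.5 * 2256 * (34.2 - 22.3) = 120808.80 BTU/hr

120808.80 BTU/hr


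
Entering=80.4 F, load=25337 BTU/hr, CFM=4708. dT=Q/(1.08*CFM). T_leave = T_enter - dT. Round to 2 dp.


dT = 25337/(1.08*4708) = 4.9830
T_leave = 80.4 - 4.9830 = 75.42 F

75.42 F


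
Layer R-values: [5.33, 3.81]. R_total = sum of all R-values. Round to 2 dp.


R_total = 5.33 + 3.81 = 9.14

9.14


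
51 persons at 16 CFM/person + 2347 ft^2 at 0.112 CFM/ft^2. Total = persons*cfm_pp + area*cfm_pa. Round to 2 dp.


Total = 51*16 + 2347*0.112 = 1078.86 CFM

1078.86 CFM


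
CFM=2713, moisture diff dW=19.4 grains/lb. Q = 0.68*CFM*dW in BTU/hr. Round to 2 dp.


Q = 0.68 * 2713 * 19.4 = 35789.90 BTU/hr

35789.90 BTU/hr


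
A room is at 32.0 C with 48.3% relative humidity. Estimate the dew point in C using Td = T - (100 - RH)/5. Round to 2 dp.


Td = 32.0 - (100-48.3)/5 = 21.66 C

21.66 C


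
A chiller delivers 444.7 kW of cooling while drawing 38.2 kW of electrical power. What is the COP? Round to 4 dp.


COP = 444.7 / 38.2 = 11.6414

11.6414


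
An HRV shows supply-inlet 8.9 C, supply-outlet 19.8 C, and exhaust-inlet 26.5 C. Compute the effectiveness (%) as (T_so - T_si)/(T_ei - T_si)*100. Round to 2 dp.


eff = (19.8-8.9)/(26.5-8.9)*100 = 61.93 %

61.93 %


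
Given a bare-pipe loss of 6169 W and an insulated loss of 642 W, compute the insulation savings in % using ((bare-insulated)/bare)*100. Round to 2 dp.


Savings = ((6169-642)/6169)*100 = 89.59 %

89.59 %


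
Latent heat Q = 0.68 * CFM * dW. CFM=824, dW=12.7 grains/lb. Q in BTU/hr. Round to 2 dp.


Q = 0.68 * 824 * 12.7 = 7116.06 BTU/hr

7116.06 BTU/hr


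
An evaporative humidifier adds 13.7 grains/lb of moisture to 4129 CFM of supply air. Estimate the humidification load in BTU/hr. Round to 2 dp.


Q = 0.68 * 4129 * 13.7 = 38465.76 BTU/hr

38465.76 BTU/hr


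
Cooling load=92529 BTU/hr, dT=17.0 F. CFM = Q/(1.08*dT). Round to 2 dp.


CFM = 92529 / (1.08 * 17.0) = 5039.71

5039.71 CFM


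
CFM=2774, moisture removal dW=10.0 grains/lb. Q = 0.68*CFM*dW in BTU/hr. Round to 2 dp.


Q = 0.68 * 2774 * 10.0 = 18863.20 BTU/hr

18863.20 BTU/hr


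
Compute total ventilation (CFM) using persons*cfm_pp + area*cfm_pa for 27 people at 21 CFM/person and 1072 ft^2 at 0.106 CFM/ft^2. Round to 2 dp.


Total = 27*21 + 1072*0.106 = 680.63 CFM

680.63 CFM


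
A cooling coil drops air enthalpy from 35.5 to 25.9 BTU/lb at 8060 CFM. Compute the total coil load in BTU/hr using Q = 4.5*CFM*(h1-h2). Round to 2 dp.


Q = 4.5 * 8060 * (35.5 - 25.9) = 348192.00 BTU/hr

348192.00 BTU/hr


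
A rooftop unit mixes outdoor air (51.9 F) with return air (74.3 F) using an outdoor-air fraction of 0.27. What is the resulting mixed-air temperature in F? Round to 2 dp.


T_mix = 0.27*51.9 + 0.73*74.3 = 68.25 F

68.25 F


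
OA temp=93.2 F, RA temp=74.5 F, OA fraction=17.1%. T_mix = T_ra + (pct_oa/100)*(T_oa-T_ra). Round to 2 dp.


T_mix = 74.5 + (17.1/100)*(93.2-74.5) = 77.70 F

77.70 F


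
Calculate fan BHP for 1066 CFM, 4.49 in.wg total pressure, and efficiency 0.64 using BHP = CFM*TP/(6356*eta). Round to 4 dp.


BHP = 1066 * 4.49 / (6356 * 0.64) = 1.1766 hp

1.1766 hp


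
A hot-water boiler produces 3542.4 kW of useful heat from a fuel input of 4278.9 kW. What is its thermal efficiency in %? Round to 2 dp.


eta = (3542.4/4278.9)*100 = 82.79 %

82.79 %


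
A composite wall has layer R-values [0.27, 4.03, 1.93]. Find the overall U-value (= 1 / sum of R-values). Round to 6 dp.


R_total = 0.27 + 4.03 + 1.93 = 6.23
U = 1/6.23 = 0.160514

0.160514


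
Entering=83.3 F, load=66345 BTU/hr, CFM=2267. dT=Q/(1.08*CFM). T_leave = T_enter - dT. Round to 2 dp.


dT = 66345/(1.08*2267) = 27.0977
T_leave = 83.3 - 27.0977 = 56.20 F

56.20 F


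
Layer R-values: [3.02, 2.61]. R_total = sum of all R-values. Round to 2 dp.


R_total = 3.02 + 2.61 = 5.63

5.63


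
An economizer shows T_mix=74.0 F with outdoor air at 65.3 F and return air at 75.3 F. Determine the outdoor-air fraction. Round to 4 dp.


frac = (74.0 - 75.3) / (65.3 - 75.3) = 0.1300

0.1300


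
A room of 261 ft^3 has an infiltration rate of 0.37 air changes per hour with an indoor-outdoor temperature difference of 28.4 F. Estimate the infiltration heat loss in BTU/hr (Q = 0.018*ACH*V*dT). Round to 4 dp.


Q = 0.018 * 0.37 * 261 * 28.4 = 49.3666 BTU/hr

49.3666 BTU/hr


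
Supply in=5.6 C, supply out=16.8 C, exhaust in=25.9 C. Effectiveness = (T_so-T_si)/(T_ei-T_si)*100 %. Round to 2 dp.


eff = (16.8-5.6)/(25.9-5.6)*100 = 55.17 %

55.17 %


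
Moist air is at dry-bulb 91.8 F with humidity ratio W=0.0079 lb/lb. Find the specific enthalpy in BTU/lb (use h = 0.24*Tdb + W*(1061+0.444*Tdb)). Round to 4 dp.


h = 0.24*91.8 + 0.0079*(1061+0.444*91.8) = 30.7359 BTU/lb

30.7359 BTU/lb


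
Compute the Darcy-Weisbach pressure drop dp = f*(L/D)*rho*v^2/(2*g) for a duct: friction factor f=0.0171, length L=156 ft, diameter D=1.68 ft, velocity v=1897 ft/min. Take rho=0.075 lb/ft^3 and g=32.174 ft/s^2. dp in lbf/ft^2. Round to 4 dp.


v_fps = 1897/60 = 31.6167 ft/s
dp = 0.0171*(156/1.68)*0.075*31.6167^2/(2*32.174) = 1.8500 lbf/ft^2

1.8500 lbf/ft^2


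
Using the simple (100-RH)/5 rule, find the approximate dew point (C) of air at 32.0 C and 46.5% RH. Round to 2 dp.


Td = 32.0 - (100-46.5)/5 = 21.30 C

21.30 C
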